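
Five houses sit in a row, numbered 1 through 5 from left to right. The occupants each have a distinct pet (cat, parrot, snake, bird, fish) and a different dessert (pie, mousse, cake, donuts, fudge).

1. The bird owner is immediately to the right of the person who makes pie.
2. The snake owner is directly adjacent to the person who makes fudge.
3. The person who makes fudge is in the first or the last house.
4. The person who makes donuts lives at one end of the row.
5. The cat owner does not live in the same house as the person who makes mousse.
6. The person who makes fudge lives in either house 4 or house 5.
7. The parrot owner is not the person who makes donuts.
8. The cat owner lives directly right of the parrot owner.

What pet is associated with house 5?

bird

Clue 6: the person who makes fudge is in house 5.
From clue 2, the snake owner must be in house 4.
House 1 pet: only fish fits.
House 1's dessert must be donuts (nothing else left).
Clue 8: the cat owner is in house 3.
From clue 8, the parrot owner must be in house 2.
That leaves bird as the pet for house 5.
By clue 1, the person who makes pie is in house 4.
So house 2 gets mousse for dessert.
That leaves cake as the dessert for house 3.
So: house 1 = fish/donuts, house 2 = parrot/mousse, house 3 = cat/cake, house 4 = snake/pie, house 5 = bird/fudge.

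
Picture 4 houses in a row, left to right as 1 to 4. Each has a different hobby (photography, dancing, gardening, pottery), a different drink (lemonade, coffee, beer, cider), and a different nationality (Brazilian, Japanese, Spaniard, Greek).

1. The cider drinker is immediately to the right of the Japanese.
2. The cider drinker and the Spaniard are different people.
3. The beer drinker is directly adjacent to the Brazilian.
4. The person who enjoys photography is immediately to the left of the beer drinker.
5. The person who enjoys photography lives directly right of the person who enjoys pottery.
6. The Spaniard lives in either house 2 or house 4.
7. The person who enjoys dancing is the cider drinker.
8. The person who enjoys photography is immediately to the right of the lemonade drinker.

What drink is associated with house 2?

The person who enjoys photography is narrowed to house 2 or 3; consider each.
Placing it in house 3 leads to a contradiction, so it's in house 2.
Clue 4 places the beer drinker in house 3.
Clue 5 places the person who enjoys pottery in house 1.
The lemonade drinker is in house 1 (clue 8).
Clue 7 places the person who enjoys dancing in house 4.
The cider drinker is in house 4 (clue 7).
House 3 hobby: only gardening fits.
The only drink still possible for house 2 is coffee.
By clue 1, the Japanese is in house 3.
By clue 2, the Spaniard is in house 2.
House 1 nationality: only Greek fits.
That leaves Brazilian as the nationality for house 4.
So: house 1 = pottery/lemonade/Greek, house 2 = photography/coffee/Spaniard, house 3 = gardening/beer/Japanese, house 4 = dancing/cider/Brazilian.

coffee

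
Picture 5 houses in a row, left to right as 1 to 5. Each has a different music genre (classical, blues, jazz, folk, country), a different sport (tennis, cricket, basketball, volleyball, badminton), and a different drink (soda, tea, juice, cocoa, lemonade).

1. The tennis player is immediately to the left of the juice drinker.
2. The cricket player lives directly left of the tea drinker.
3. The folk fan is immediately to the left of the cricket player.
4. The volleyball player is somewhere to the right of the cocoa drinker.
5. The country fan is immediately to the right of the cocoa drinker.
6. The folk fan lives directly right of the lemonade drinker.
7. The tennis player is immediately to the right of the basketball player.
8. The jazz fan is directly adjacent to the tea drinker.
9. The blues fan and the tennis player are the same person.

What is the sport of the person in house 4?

The only music genre still possible for house 1 is classical.
The folk fan is narrowed to house 2 or 3; consider each.
Placing it in house 2 leads to a contradiction, so it's in house 3.
Clue 3: the cricket player is in house 4.
By clue 6, the lemonade drinker is in house 2.
The tea drinker is in house 5 (clue 2).
From clue 8, the jazz fan must be in house 4.
Clue 9 places the blues fan in house 2.
The tennis player is in house 2 (clue 9).
The only music genre still possible for house 5 is country.
So house 1 gets basketball for sport.
The juice drinker is in house 3 (clue 1).
Clue 5: the cocoa drinker is in house 4.
House 1's drink must be soda (nothing else left).
By clue 4, the volleyball player is in house 5.
So house 3 gets badminton for sport.
So: house 1 = classical/basketball/soda, house 2 = blues/tennis/lemonade, house 3 = folk/badminton/juice, house 4 = jazz/cricket/cocoa, house 5 = country/volleyball/tea.

cricket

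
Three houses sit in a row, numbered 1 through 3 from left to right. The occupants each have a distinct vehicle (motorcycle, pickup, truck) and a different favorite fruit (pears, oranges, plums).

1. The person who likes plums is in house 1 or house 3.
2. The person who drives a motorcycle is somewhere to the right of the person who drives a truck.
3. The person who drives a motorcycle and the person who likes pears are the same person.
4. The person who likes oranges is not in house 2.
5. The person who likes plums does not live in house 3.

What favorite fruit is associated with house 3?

From clue 5, the person who likes plums must be in house 1.
House 2 favorite fruit: only pears fits.
So house 3 gets oranges for favorite fruit.
Clue 3: the person who drives a motorcycle is in house 2.
House 1 vehicle: only truck fits.
That leaves pickup as the vehicle for house 3.
So: house 1 = truck/plums, house 2 = motorcycle/pears, house 3 = pickup/oranges.

oranges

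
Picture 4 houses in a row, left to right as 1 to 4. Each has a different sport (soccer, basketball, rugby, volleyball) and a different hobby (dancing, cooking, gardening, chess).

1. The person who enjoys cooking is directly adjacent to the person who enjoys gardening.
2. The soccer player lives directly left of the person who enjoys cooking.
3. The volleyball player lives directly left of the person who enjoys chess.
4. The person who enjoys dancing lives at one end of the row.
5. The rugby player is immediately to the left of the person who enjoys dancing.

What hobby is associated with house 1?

Clue 5: the rugby player is in house 3.
Clue 5 places the person who enjoys dancing in house 4.
So house 4 gets basketball for sport.
House 1's hobby must be gardening (nothing else left).
Clue 1 places the person who enjoys cooking in house 2.
By clue 2, the soccer player is in house 1.
House 2 sport: only volleyball fits.
House 3 hobby: only chess fits.
So: house 1 = soccer/gardening, house 2 = volleyball/cooking, house 3 = rugby/chess, house 4 = basketball/dancing.

gardening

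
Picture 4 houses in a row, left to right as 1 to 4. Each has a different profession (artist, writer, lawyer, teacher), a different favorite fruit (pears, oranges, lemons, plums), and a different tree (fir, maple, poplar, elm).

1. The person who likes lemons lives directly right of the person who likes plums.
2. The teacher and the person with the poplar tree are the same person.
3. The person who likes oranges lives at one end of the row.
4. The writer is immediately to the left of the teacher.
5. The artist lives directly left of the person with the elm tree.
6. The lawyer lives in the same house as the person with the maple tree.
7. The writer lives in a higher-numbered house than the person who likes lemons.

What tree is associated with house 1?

Clue 7: the writer is in house 3.
From clue 7, the person who likes lemons must be in house 2.
From clue 1, the person who likes plums must be in house 1.
From clue 4, the teacher must be in house 4.
So house 3 gets pears for favorite fruit.
House 4's favorite fruit must be oranges (nothing else left).
From clue 2, the person with the poplar tree must be in house 4.
The artist is narrowed to house 1 or 2; consider each.
Placing it in house 1 leads to a contradiction, so it's in house 2.
Clue 5: the person with the elm tree is in house 3.
The only profession still possible for house 1 is lawyer.
Clue 6: the person with the maple tree is in house 1.
So house 2 gets fir for tree.
So: house 1 = lawyer/plums/maple, house 2 = artist/lemons/fir, house 3 = writer/pears/elm, house 4 = teacher/oranges/poplar.

maple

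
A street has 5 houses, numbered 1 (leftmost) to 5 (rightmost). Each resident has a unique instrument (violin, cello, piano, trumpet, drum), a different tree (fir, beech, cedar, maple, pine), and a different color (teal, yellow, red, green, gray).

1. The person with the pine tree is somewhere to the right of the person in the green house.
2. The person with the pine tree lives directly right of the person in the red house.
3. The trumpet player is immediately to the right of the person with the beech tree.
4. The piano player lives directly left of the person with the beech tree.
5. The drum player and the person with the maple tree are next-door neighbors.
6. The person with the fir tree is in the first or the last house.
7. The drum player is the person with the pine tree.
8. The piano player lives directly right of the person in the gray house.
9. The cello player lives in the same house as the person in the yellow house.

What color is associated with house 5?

teal

The piano player is narrowed to house 2 or 3; consider each.
Placing it in house 3 leads to a contradiction, so it's in house 2.
Clue 4: the person with the beech tree is in house 3.
Clue 8 places the person in the gray house in house 1.
By clue 3, the trumpet player is in house 4.
House 1's instrument must be violin (nothing else left).
House 3 instrument: only cello fits.
House 5 instrument: only drum fits.
Clue 5 places the person with the maple tree in house 4.
Clue 7: the person with the pine tree is in house 5.
From clue 9, the person in the yellow house must be in house 3.
That leaves cedar as the tree for house 2.
So house 2 gets green for color.
So house 4 gets red for color.
The only color still possible for house 5 is teal.
That leaves fir as the tree for house 1.
So: house 1 = violin/fir/gray, house 2 = piano/cedar/green, house 3 = cello/beech/yellow, house 4 = trumpet/maple/red, house 5 = drum/pine/teal.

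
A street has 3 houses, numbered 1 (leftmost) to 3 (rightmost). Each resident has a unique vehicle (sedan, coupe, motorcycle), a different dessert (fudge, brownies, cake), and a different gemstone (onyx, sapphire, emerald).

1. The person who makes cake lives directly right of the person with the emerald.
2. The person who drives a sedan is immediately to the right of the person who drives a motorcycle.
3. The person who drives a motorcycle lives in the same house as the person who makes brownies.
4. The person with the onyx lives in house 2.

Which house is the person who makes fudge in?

3

Clue 4: the person with the onyx is in house 2.
So house 1 gets emerald for gemstone.
House 3 gemstone: only sapphire fits.
The person who makes cake is in house 2 (clue 1).
House 3 dessert: only fudge fits.
By clue 3, the person who drives a motorcycle is in house 1.
So house 1 gets brownies for dessert.
Clue 2: the person who drives a sedan is in house 2.
That leaves coupe as the vehicle for house 3.
So: house 1 = motorcycle/brownies/emerald, house 2 = sedan/cake/onyx, house 3 = coupe/fudge/sapphire.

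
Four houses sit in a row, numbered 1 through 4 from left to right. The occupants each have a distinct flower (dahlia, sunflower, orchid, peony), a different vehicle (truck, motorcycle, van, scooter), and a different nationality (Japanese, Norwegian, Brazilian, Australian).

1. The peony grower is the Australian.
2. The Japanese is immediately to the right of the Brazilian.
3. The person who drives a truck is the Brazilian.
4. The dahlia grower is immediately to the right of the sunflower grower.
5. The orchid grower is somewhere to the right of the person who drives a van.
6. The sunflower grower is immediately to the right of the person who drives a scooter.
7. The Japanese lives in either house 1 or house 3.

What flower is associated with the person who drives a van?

The Japanese is in house 3 (clue 7).
So house 1 gets peony for flower.
House 4's vehicle must be motorcycle (nothing else left).
By clue 1, the Australian is in house 1.
From clue 2, the Brazilian must be in house 2.
By clue 3, the person who drives a truck is in house 2.
House 1 vehicle: only scooter fits.
The only vehicle still possible for house 3 is van.
So house 4 gets Norwegian for nationality.
Clue 5 places the orchid grower in house 4.
The sunflower grower is in house 2 (clue 6).
That leaves dahlia as the flower for house 3.
So: house 1 = peony/scooter/Australian, house 2 = sunflower/truck/Brazilian, house 3 = dahlia/van/Japanese, house 4 = orchid/motorcycle/Norwegian.

dahlia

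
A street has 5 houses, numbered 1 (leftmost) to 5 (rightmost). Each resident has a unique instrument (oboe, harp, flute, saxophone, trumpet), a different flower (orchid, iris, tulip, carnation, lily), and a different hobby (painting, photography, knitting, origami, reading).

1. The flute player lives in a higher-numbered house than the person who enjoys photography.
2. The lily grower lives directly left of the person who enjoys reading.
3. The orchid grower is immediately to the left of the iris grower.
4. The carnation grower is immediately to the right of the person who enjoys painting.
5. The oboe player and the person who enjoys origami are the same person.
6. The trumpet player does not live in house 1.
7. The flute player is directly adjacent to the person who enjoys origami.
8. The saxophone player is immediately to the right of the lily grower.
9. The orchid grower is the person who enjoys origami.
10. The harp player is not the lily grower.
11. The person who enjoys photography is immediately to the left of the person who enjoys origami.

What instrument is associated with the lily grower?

trumpet

House 1's instrument must be harp (nothing else left).
House 1 flower: only tulip fits.
The oboe player is narrowed to house 2 or 3 or 4; consider each.
Placing it in house 3 and house 4 leads to a contradiction, so it's in house 2.
Clue 5: the person who enjoys origami is in house 2.
Clue 7: the flute player is in house 3.
Clue 9 places the orchid grower in house 2.
Clue 11: the person who enjoys photography is in house 1.
Clue 3 places the iris grower in house 3.
So house 4 gets lily for flower.
The only flower still possible for house 5 is carnation.
From clue 2, the person who enjoys reading must be in house 5.
By clue 4, the person who enjoys painting is in house 4.
From clue 8, the saxophone player must be in house 5.
House 4 instrument: only trumpet fits.
House 3 hobby: only knitting fits.
So: house 1 = harp/tulip/photography, house 2 = oboe/orchid/origami, house 3 = flute/iris/knitting, house 4 = trumpet/lily/painting, house 5 = saxophone/carnation/reading.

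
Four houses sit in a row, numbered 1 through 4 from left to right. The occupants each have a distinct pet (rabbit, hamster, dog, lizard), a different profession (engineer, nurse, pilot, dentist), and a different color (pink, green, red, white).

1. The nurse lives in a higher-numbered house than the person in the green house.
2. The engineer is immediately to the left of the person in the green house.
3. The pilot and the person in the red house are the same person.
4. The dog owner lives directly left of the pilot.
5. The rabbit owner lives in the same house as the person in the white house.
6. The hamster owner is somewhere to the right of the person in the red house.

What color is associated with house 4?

pink

The dog owner is narrowed to house 1 or 2; consider each.
Placing it in house 1 leads to a contradiction, so it's in house 2.
Clue 4 places the pilot in house 3.
The person in the red house is in house 3 (clue 3).
From clue 6, the hamster owner must be in house 4.
The only profession still possible for house 4 is nurse.
By clue 2, the engineer is in house 1.
By clue 5, the rabbit owner is in house 1.
The person in the white house is in house 1 (clue 5).
House 3 pet: only lizard fits.
House 2's profession must be dentist (nothing else left).
House 2's color must be green (nothing else left).
House 4's color must be pink (nothing else left).
So: house 1 = rabbit/engineer/white, house 2 = dog/dentist/green, house 3 = lizard/pilot/red, house 4 = hamster/nurse/pink.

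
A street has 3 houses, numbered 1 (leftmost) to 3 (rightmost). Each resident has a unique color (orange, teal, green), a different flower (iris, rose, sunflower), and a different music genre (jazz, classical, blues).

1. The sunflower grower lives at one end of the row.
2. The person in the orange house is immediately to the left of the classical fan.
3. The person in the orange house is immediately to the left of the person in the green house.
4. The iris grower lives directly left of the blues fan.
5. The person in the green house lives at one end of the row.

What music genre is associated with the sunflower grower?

From clue 5, the person in the green house must be in house 3.
The only music genre still possible for house 1 is jazz.
The person in the orange house is in house 2 (clue 3).
That leaves teal as the color for house 1.
The classical fan is in house 3 (clue 2).
House 2 music genre: only blues fits.
From clue 4, the iris grower must be in house 1.
House 2's flower must be rose (nothing else left).
House 3 flower: only sunflower fits.
So: house 1 = teal/iris/jazz, house 2 = orange/rose/blues, house 3 = green/sunflower/classical.

classical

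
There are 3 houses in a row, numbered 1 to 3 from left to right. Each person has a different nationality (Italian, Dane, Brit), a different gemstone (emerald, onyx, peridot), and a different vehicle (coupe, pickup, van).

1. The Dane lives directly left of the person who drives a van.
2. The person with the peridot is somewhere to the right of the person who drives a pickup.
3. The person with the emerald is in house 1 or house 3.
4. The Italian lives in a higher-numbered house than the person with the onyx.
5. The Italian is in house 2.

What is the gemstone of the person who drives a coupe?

Clue 5 places the Italian in house 2.
The only nationality still possible for house 1 is Dane.
House 3 nationality: only Brit fits.
The person who drives a van is in house 2 (clue 1).
Clue 4 places the person with the onyx in house 1.
The only gemstone still possible for house 2 is peridot.
House 3 gemstone: only emerald fits.
That leaves coupe as the vehicle for house 3.
The only vehicle still possible for house 1 is pickup.
So: house 1 = Dane/onyx/pickup, house 2 = Italian/peridot/van, house 3 = Brit/emerald/coupe.

emerald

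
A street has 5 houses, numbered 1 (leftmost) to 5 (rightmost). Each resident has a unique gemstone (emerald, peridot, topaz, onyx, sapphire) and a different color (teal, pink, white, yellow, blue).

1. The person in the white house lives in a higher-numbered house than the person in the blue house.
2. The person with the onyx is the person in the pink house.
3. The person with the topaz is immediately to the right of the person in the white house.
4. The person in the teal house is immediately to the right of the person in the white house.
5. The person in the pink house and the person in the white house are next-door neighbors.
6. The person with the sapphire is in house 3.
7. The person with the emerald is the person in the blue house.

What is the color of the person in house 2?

By clue 6, the person with the sapphire is in house 3.
The person with the emerald is narrowed to house 1 or 2; consider each.
Placing it in house 2 leads to a contradiction, so it's in house 1.
Clue 7 places the person in the blue house in house 1.
The person with the topaz is narrowed to house 4 or 5; consider each.
Placing it in house 5 leads to a contradiction, so it's in house 4.
By clue 3, the person in the white house is in house 3.
From clue 4, the person in the teal house must be in house 4.
House 2 color: only pink fits.
House 5's color must be yellow (nothing else left).
From clue 2, the person with the onyx must be in house 2.
House 5 gemstone: only peridot fits.
So: house 1 = emerald/blue, house 2 = onyx/pink, house 3 = sapphire/white, house 4 = topaz/teal, house 5 = peridot/yellow.

pink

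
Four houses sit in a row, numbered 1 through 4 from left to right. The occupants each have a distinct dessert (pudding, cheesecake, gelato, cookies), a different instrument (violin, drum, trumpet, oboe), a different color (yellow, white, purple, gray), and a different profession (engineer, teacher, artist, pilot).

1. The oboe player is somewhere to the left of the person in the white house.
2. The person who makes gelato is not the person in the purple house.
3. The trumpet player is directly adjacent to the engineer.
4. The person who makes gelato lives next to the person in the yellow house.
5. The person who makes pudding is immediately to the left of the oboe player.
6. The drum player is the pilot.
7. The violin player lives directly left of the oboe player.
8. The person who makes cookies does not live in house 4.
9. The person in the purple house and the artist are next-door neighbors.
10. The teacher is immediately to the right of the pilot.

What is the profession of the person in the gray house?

pilot

House 4 instrument: only trumpet fits.
The engineer is in house 3 (clue 3).
From clue 10, the teacher must be in house 2.
Clue 10: the pilot is in house 1.
So house 3 gets oboe for instrument.
House 4 profession: only artist fits.
Clue 1 places the person in the white house in house 4.
Clue 5: the person who makes pudding is in house 2.
The drum player is in house 1 (clue 6).
From clue 7, the violin player must be in house 2.
Clue 9: the person in the purple house is in house 3.
The person who makes gelato is in house 1 (clue 4).
Clue 4 places the person in the yellow house in house 2.
House 3's dessert must be cookies (nothing else left).
That leaves cheesecake as the dessert for house 4.
So house 1 gets gray for color.
So: house 1 = gelato/drum/gray/pilot, house 2 = pudding/violin/yellow/teacher, house 3 = cookies/oboe/purple/engineer, house 4 = cheesecake/trumpet/white/artist.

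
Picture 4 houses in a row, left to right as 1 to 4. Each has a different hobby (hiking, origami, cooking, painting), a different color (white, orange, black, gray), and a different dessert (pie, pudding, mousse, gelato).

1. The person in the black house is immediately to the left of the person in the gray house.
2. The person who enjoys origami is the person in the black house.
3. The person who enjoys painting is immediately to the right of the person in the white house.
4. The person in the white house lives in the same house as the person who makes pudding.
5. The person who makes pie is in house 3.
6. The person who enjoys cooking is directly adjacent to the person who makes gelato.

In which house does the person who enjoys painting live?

2

Clue 5 places the person who makes pie in house 3.
House 4's hobby must be hiking (nothing else left).
The person who enjoys painting is narrowed to house 2 or 3; consider each.
Placing it in house 3 leads to a contradiction, so it's in house 2.
The person in the white house is in house 1 (clue 3).
From clue 4, the person who makes pudding must be in house 1.
From clue 2, the person who enjoys origami must be in house 3.
The person in the black house is in house 3 (clue 2).
House 1's hobby must be cooking (nothing else left).
House 2's color must be orange (nothing else left).
House 4's color must be gray (nothing else left).
The person who makes gelato is in house 2 (clue 6).
That leaves mousse as the dessert for house 4.
So: house 1 = cooking/white/pudding, house 2 = painting/orange/gelato, house 3 = origami/black/pie, house 4 = hiking/gray/mousse.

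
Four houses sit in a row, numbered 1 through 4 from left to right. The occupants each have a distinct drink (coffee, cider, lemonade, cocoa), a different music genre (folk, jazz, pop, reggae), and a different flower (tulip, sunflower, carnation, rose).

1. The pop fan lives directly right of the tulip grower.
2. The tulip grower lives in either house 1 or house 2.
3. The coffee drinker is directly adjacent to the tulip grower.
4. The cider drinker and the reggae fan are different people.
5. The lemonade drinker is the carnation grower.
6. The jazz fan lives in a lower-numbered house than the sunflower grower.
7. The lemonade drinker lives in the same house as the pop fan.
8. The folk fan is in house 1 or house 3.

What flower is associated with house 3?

House 4's music genre must be reggae (nothing else left).
House 4 drink: only cocoa fits.
The lemonade drinker is narrowed to house 2 or 3; consider each.
Placing it in house 2 leads to a contradiction, so it's in house 3.
Clue 5 places the carnation grower in house 3.
From clue 7, the pop fan must be in house 3.
House 2's music genre must be jazz (nothing else left).
The tulip grower is in house 2 (clue 1).
The coffee drinker is in house 1 (clue 3).
From clue 6, the sunflower grower must be in house 4.
That leaves cider as the drink for house 2.
The only music genre still possible for house 1 is folk.
That leaves rose as the flower for house 1.
So: house 1 = coffee/folk/rose, house 2 = cider/jazz/tulip, house 3 = lemonade/pop/carnation, house 4 = cocoa/reggae/sunflower.

carnation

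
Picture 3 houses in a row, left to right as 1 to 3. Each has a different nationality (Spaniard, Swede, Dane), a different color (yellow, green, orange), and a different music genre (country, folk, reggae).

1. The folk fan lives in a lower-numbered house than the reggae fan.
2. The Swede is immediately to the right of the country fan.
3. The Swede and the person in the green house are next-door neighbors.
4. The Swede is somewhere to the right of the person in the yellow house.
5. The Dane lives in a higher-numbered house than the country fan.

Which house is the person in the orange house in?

2

House 1's nationality must be Spaniard (nothing else left).
The only music genre still possible for house 3 is reggae.
The Dane is narrowed to house 2 or 3; consider each.
Placing it in house 2 leads to a contradiction, so it's in house 3.
So house 2 gets Swede for nationality.
Clue 2: the country fan is in house 1.
Clue 4: the person in the yellow house is in house 1.
The only color still possible for house 2 is orange.
That leaves green as the color for house 3.
The only music genre still possible for house 2 is folk.
So: house 1 = Spaniard/yellow/country, house 2 = Swede/orange/folk, house 3 = Dane/green/reggae.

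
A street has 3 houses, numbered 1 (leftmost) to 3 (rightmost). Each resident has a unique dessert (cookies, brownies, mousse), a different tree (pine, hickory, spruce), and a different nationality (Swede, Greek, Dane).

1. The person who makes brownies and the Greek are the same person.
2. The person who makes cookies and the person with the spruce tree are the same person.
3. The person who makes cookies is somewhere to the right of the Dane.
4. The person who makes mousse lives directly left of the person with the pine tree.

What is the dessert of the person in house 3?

cookies

That leaves hickory as the tree for house 1.
The person who makes cookies is narrowed to house 2 or 3; consider each.
Placing it in house 2 leads to a contradiction, so it's in house 3.
Clue 2: the person with the spruce tree is in house 3.
House 2's tree must be pine (nothing else left).
From clue 4, the person who makes mousse must be in house 1.
House 2's dessert must be brownies (nothing else left).
House 3's nationality must be Swede (nothing else left).
The Greek is in house 2 (clue 1).
House 1 nationality: only Dane fits.
So: house 1 = mousse/hickory/Dane, house 2 = brownies/pine/Greek, house 3 = cookies/spruce/Swede.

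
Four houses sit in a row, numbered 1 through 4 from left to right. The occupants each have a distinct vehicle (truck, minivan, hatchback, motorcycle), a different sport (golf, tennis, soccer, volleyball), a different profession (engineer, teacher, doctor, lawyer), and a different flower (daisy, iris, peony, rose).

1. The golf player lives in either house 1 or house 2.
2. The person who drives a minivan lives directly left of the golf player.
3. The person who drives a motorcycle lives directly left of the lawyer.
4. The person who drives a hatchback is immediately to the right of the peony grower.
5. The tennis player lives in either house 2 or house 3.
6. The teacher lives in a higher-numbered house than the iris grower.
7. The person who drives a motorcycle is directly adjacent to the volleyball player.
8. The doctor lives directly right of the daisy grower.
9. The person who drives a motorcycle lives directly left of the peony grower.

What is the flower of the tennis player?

By clue 2, the person who drives a minivan is in house 1.
The golf player is in house 2 (clue 2).
The only vehicle still possible for house 2 is motorcycle.
The only sport still possible for house 3 is tennis.
House 1's profession must be engineer (nothing else left).
So house 4 gets rose for flower.
From clue 3, the lawyer must be in house 3.
Clue 7: the volleyball player is in house 1.
By clue 9, the peony grower is in house 3.
The only sport still possible for house 4 is soccer.
Clue 4 places the person who drives a hatchback in house 4.
By clue 8, the doctor is in house 2.
Clue 8: the daisy grower is in house 1.
House 3's vehicle must be truck (nothing else left).
House 4 profession: only teacher fits.
House 2's flower must be iris (nothing else left).
So: house 1 = minivan/volleyball/engineer/daisy, house 2 = motorcycle/golf/doctor/iris, house 3 = truck/tennis/lawyer/peony, house 4 = hatchback/soccer/teacher/rose.

peony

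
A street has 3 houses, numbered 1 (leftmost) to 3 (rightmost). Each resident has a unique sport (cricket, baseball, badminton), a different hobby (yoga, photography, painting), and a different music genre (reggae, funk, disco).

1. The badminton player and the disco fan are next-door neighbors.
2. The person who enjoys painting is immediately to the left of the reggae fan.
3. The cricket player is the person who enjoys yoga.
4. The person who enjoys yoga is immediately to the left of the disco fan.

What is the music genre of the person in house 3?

So house 3 gets photography for hobby.
That leaves funk as the music genre for house 1.
The cricket player is narrowed to house 1 or 2; consider each.
Placing it in house 2 leads to a contradiction, so it's in house 1.
From clue 3, the person who enjoys yoga must be in house 1.
By clue 4, the disco fan is in house 2.
House 2 hobby: only painting fits.
So house 3 gets reggae for music genre.
Clue 1: the badminton player is in house 3.
House 2 sport: only baseball fits.
So: house 1 = cricket/yoga/funk, house 2 = baseball/painting/disco, house 3 = badminton/photography/reggae.

reggae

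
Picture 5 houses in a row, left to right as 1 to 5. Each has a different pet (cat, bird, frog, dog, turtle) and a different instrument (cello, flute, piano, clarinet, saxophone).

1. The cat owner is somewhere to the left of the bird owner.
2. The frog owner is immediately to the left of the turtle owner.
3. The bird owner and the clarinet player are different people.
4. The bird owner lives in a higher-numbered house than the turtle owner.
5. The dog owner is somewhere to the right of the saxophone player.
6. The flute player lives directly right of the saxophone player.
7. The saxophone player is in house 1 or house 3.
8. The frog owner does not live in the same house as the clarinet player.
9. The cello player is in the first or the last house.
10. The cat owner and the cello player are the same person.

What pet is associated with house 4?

Clue 10 places the cat owner in house 1.
The cello player is in house 1 (clue 10).
House 3's instrument must be saxophone (nothing else left).
By clue 6, the flute player is in house 4.
That leaves frog as the pet for house 2.
House 3 pet: only turtle fits.
From clue 8, the clarinet player must be in house 5.
House 2 instrument: only piano fits.
Clue 3 places the bird owner in house 4.
So house 5 gets dog for pet.
So: house 1 = cat/cello, house 2 = frog/piano, house 3 = turtle/saxophone, house 4 = bird/flute, house 5 = dog/clarinet.

bird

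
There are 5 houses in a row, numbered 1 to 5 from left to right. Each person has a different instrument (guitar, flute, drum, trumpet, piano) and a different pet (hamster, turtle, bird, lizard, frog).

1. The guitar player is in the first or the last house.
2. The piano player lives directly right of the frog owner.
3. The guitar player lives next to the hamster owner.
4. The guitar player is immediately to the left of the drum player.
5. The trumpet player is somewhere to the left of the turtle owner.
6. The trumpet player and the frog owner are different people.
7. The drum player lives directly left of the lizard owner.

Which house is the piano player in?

5

From clue 4, the guitar player must be in house 1.
Clue 4: the drum player is in house 2.
By clue 7, the lizard owner is in house 3.
By clue 3, the hamster owner is in house 2.
The only pet still possible for house 1 is bird.
House 4 pet: only frog fits.
House 5 pet: only turtle fits.
Clue 2 places the piano player in house 5.
The trumpet player is in house 3 (clue 6).
So house 4 gets flute for instrument.
So: house 1 = guitar/bird, house 2 = drum/hamster, house 3 = trumpet/lizard, house 4 = flute/frog, house 5 = piano/turtle.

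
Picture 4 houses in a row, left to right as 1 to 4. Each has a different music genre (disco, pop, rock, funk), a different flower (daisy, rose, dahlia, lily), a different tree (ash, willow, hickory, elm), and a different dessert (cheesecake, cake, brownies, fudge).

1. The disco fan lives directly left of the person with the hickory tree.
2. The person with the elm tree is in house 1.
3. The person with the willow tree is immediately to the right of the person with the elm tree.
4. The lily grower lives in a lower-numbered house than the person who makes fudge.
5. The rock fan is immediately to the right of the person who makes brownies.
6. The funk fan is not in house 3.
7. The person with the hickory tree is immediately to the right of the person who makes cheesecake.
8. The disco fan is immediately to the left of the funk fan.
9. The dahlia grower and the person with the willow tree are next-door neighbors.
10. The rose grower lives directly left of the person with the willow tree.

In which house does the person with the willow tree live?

Clue 2: the person with the elm tree is in house 1.
By clue 3, the person with the willow tree is in house 2.
Clue 10 places the rose grower in house 1.
The only flower still possible for house 2 is lily.
So house 3 gets dahlia for flower.
The only flower still possible for house 4 is daisy.
By clue 1, the disco fan is in house 3.
Clue 1: the person with the hickory tree is in house 4.
By clue 7, the person who makes cheesecake is in house 3.
From clue 8, the funk fan must be in house 4.
So house 1 gets pop for music genre.
House 2's music genre must be rock (nothing else left).
The only tree still possible for house 3 is ash.
House 4's dessert must be fudge (nothing else left).
The person who makes brownies is in house 1 (clue 5).
So house 2 gets cake for dessert.
So: house 1 = pop/rose/elm/brownies, house 2 = rock/lily/willow/cake, house 3 = disco/dahlia/ash/cheesecake, house 4 = funk/daisy/hickory/fudge.

2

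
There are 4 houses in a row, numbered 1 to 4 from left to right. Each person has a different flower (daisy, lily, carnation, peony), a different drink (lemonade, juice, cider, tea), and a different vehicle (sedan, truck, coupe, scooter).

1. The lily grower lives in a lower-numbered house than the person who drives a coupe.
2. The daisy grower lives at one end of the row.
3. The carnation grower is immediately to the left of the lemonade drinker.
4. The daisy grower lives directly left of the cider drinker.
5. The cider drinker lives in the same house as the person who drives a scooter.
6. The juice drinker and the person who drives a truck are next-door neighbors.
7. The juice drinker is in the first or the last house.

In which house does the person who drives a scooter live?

2

Clue 4 places the daisy grower in house 1.
Clue 4: the cider drinker is in house 2.
Clue 5: the person who drives a scooter is in house 2.
House 4's flower must be peony (nothing else left).
By clue 6, the juice drinker is in house 4.
The person who drives a truck is in house 3 (clue 6).
The only drink still possible for house 1 is tea.
The only drink still possible for house 3 is lemonade.
So house 1 gets sedan for vehicle.
House 4's vehicle must be coupe (nothing else left).
Clue 3: the carnation grower is in house 2.
The only flower still possible for house 3 is lily.
So: house 1 = daisy/tea/sedan, house 2 = carnation/cider/scooter, house 3 = lily/lemonade/truck, house 4 = peony/juice/coupe.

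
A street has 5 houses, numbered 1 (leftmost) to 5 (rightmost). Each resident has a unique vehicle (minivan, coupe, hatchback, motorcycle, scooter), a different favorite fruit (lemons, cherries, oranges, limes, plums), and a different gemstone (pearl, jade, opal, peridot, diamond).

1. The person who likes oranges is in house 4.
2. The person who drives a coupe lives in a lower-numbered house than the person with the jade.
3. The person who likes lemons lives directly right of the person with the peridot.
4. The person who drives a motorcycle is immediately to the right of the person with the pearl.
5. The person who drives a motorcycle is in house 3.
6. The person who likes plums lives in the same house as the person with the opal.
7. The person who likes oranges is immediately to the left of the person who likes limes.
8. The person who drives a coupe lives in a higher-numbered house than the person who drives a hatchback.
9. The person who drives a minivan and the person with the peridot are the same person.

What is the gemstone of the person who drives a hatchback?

Clue 1 places the person who likes oranges in house 4.
Clue 5 places the person who drives a motorcycle in house 3.
The person who likes limes is in house 5 (clue 7).
House 5's vehicle must be scooter (nothing else left).
Clue 4 places the person with the pearl in house 2.
House 4 vehicle: only coupe fits.
House 1 gemstone: only peridot fits.
From clue 2, the person with the jade must be in house 5.
Clue 3 places the person who likes lemons in house 2.
Clue 6: the person who likes plums is in house 3.
Clue 9 places the person who drives a minivan in house 1.
House 2's vehicle must be hatchback (nothing else left).
That leaves cherries as the favorite fruit for house 1.
That leaves opal as the gemstone for house 3.
So house 4 gets diamond for gemstone.
So: house 1 = minivan/cherries/peridot, house 2 = hatchback/lemons/pearl, house 3 = motorcycle/plums/opal, house 4 = coupe/oranges/diamond, house 5 = scooter/limes/jade.

pearl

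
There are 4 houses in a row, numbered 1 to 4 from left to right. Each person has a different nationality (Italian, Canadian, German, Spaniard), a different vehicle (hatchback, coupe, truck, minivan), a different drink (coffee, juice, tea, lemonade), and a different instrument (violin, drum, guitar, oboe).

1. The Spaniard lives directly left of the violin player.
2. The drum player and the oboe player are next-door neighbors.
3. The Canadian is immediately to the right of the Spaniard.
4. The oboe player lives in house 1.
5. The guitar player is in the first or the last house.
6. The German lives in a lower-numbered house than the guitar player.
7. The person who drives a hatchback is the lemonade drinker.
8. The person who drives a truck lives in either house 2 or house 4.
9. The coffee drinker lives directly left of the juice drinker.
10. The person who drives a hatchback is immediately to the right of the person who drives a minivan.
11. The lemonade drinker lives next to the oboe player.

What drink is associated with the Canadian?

The oboe player is in house 1 (clue 4).
Clue 6: the guitar player is in house 4.
Clue 11 places the lemonade drinker in house 2.
The drum player is in house 2 (clue 2).
From clue 7, the person who drives a hatchback must be in house 2.
The coffee drinker is in house 3 (clue 9).
Clue 9 places the juice drinker in house 4.
Clue 10 places the person who drives a minivan in house 1.
The only nationality still possible for house 4 is Italian.
The only vehicle still possible for house 3 is coupe.
That leaves truck as the vehicle for house 4.
The only drink still possible for house 1 is tea.
So house 3 gets violin for instrument.
The Spaniard is in house 2 (clue 1).
Clue 3: the Canadian is in house 3.
The only nationality still possible for house 1 is German.
So: house 1 = German/minivan/tea/oboe, house 2 = Spaniard/hatchback/lemonade/drum, house 3 = Canadian/coupe/coffee/violin, house 4 = Italian/truck/juice/guitar.

coffee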